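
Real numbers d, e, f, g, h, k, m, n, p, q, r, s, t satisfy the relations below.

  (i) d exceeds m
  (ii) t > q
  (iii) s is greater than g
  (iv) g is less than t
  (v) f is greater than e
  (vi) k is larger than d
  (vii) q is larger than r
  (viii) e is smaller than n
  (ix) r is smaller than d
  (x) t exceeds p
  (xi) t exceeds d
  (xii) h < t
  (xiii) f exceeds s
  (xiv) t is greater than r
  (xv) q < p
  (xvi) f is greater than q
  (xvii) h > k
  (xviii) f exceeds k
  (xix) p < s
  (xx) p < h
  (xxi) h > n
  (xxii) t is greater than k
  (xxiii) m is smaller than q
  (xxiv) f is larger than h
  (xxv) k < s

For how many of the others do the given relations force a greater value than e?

4

The elements the relations force above e are n, h, t, f — no chain reaches any other.
That is 4.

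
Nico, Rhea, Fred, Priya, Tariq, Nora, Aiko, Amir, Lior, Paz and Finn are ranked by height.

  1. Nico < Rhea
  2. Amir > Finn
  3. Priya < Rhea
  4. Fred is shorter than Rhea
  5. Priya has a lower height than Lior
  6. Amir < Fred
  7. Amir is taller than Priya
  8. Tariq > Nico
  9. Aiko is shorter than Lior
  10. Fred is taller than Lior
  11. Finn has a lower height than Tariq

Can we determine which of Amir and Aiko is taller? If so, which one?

Following every chain through Aiko: above Aiko we get Lior, Fred, Rhea.
Amir is not reached, and no chain runs the other way from Amir to Aiko.
So the given relations leave the order of Aiko and Amir undetermined.

undetermined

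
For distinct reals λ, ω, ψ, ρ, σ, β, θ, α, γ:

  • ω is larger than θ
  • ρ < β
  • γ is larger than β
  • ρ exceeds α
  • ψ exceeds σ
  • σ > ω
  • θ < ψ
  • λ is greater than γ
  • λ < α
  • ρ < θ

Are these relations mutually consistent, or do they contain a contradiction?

Chaining the given relations yields β < γ < λ < α < ρ, so β < ρ. But one relation states ρ < β. These cannot both hold.

inconsistent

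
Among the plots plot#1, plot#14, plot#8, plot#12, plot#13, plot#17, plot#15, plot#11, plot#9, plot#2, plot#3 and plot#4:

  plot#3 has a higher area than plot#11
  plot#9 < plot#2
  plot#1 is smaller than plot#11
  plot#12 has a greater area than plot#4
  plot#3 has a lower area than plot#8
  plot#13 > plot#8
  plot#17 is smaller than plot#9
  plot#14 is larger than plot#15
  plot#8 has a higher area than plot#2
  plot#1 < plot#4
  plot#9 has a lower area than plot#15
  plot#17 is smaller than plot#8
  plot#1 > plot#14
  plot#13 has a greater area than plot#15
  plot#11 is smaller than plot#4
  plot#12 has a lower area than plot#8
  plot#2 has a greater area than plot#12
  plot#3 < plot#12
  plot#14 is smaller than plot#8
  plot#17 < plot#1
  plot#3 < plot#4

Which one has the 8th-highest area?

plot#1

Chaining the given pairs: plot#17 < plot#9 < plot#15 < plot#14 < plot#1 < plot#11 < plot#3 < plot#4 < plot#12 < plot#2 < plot#8 < plot#13.
The 8th largest is plot#1.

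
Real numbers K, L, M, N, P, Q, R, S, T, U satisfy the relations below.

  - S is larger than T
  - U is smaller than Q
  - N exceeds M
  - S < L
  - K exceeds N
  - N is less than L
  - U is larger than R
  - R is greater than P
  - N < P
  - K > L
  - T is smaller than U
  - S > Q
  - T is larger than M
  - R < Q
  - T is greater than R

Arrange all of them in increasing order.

Each adjacent pair is fixed by a given relation: M < N; N < P; P < R; R < T; T < U; U < Q; Q < S; S < L; L < K. Chaining them end to end gives the full order.

M < N < P < R < T < U < Q < S < L < K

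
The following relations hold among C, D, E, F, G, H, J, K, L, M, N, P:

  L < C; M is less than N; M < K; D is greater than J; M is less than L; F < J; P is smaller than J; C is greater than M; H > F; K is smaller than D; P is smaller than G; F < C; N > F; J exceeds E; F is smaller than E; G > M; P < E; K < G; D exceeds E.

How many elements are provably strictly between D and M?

1

The relations place M below D. An element lies strictly between them when it is forced above M and also forced below D.
Above M: {N, L, K, C, G}. Below D: {F, P, E, K, J}.
Intersection: {K} — 1.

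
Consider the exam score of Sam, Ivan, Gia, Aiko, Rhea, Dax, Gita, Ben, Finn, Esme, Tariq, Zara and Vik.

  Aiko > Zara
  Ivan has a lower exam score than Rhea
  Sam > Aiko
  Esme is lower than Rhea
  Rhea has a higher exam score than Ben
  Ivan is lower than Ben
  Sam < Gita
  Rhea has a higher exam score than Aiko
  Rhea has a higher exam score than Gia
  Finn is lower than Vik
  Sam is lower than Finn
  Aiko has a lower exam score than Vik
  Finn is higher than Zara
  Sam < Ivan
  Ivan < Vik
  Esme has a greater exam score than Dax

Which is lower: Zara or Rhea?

Zara

Link the given pairs in sequence: Zara < Aiko; Aiko < Sam; Sam < Ivan; Ivan < Ben; Ben < Rhea.
Together: Zara < Aiko < Sam < Ivan < Ben < Rhea.
So Zara < Rhea; Zara is the lower of the two.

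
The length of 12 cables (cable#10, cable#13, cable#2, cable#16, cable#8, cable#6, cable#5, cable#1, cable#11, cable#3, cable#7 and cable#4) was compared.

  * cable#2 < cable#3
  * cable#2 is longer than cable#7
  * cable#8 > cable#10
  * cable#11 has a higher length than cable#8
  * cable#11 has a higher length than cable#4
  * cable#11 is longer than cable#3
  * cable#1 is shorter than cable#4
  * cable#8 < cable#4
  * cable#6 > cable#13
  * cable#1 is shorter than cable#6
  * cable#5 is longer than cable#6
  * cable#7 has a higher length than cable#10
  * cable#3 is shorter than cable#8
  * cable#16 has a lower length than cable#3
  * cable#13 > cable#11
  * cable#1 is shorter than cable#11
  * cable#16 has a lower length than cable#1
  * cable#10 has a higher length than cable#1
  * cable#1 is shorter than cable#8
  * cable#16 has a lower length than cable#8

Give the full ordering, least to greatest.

Nothing is placed below cable#16, so it is least; from there cable#16 < cable#1; cable#1 < cable#10; cable#10 < cable#7; cable#7 < cable#2; cable#2 < cable#3; cable#3 < cable#8; cable#8 < cable#4; cable#4 < cable#11; cable#11 < cable#13; cable#13 < cable#6; cable#6 < cable#5, each given directly.

cable#16 < cable#1 < cable#10 < cable#7 < cable#2 < cable#3 < cable#8 < cable#4 < cable#11 < cable#13 < cable#6 < cable#5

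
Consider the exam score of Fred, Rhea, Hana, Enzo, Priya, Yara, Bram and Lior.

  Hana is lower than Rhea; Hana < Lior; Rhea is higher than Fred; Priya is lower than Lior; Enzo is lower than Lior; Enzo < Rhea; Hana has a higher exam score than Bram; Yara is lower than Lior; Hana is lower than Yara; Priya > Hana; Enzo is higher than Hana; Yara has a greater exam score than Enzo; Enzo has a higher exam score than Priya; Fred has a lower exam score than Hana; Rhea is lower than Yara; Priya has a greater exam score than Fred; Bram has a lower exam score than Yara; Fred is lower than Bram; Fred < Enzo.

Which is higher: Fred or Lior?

Lior

Link the given pairs in sequence: Fred < Bram; Bram < Hana; Hana < Priya; Priya < Enzo; Enzo < Rhea; Rhea < Yara; Yara < Lior.
Chaining these gives Fred < Bram < Hana < Priya < Enzo < Rhea < Yara < Lior.
So Fred < Lior; Lior is the higher of the two.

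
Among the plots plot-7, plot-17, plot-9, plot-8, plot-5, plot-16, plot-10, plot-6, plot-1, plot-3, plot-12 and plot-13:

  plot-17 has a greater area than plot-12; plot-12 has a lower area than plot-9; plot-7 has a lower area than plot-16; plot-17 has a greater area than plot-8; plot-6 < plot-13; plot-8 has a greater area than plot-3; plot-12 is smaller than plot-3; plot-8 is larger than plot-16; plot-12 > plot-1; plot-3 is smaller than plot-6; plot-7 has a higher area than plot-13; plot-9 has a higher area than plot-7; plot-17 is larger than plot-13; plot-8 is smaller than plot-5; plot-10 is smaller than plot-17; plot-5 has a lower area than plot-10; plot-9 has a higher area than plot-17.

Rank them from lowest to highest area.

plot-1 < plot-12 < plot-3 < plot-6 < plot-13 < plot-7 < plot-16 < plot-8 < plot-5 < plot-10 < plot-17 < plot-9

Each adjacent pair is fixed by a given relation: plot-1 < plot-12; plot-12 < plot-3; plot-3 < plot-6; plot-6 < plot-13; plot-13 < plot-7; plot-7 < plot-16; plot-16 < plot-8; plot-8 < plot-5; plot-5 < plot-10; plot-10 < plot-17; plot-17 < plot-9. Chaining them end to end gives the full order.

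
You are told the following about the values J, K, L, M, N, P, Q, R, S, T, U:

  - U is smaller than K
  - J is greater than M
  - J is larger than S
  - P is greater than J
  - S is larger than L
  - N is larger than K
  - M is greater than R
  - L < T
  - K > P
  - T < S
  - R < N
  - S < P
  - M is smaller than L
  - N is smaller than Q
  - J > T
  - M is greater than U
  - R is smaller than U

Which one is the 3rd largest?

K

Piecing the relations together gives one ordering: R < U < M < L < T < S < J < P < K < N < Q.
Counting 3 from the largest end gives K.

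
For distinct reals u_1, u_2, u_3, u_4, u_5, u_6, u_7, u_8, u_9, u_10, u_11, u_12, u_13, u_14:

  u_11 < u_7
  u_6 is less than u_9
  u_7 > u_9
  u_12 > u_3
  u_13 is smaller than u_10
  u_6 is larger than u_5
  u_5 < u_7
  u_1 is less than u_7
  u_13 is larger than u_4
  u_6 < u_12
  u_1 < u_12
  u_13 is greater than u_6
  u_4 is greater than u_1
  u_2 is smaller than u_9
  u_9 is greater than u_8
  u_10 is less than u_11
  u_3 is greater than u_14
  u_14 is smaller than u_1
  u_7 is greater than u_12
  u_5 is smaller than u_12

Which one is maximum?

Chaining downward from u_7: directly below it, u_5, u_1, u_9, u_12, u_11; then u_14, u_2, u_8, u_6, u_3, u_10; then u_13; then u_4.
That covers every other element, and nothing is given above u_7, so u_7 is the maximum.

u_7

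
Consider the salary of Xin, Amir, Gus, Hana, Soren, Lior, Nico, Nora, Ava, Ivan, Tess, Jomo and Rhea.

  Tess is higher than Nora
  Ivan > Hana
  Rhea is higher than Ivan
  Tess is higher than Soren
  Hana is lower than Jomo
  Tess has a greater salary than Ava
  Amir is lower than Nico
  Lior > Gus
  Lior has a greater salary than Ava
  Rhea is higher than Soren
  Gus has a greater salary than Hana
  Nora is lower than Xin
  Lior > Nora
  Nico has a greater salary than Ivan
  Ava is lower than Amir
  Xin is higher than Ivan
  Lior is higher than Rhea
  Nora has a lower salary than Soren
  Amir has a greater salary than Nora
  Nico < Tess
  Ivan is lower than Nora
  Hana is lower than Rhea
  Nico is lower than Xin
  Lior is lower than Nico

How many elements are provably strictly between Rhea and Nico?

The relations place Rhea below Nico. An element lies strictly between them when it is forced above Rhea and also forced below Nico.
Above Rhea: {Lior, Xin, Tess}. Below Nico: {Hana, Ivan, Nora, Ava, Soren, Amir, Gus, Lior}.
Intersection: {Lior} — 1.

1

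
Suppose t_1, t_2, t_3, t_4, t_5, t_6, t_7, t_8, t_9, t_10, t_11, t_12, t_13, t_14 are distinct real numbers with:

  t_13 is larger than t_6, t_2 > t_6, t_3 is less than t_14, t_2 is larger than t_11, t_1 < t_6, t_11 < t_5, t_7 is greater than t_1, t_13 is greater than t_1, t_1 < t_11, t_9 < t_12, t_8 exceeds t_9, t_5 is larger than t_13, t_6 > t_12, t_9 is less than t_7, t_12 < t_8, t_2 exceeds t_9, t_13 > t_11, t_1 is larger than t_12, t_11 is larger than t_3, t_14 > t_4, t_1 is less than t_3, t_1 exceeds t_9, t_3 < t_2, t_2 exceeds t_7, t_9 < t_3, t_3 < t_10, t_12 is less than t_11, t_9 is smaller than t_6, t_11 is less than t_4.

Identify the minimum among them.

Chaining upward from t_9: directly above it, t_12, t_8, t_1, t_3, t_6, t_7, t_2; then t_11, t_14, t_13, t_10; then t_4, t_5.
That covers every other element, and nothing is given below t_9, so t_9 is the minimum.

t_9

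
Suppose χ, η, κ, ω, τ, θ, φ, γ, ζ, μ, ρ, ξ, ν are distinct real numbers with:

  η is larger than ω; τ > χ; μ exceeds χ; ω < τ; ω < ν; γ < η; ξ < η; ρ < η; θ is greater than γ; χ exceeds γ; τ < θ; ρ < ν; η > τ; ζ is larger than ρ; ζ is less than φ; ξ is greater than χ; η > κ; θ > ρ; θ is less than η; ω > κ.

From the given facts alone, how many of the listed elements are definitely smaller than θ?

From θ the given relations immediately reach ρ, γ, τ.
From those, ω, χ — 5 in total.
From those, κ — 6 in total.
Nothing else is reachable below θ; 6 in all.

6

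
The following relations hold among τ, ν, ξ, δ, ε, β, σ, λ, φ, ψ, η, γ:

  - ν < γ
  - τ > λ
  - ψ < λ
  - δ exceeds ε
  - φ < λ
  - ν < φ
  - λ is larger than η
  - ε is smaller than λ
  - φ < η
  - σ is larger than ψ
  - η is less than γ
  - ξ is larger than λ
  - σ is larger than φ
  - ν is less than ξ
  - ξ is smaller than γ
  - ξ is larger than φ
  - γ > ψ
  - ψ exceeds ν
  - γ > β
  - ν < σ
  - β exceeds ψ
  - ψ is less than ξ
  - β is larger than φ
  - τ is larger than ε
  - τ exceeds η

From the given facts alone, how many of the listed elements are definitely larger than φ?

The elements the relations force above φ are σ, η, β, λ, ξ, τ, γ — no chain reaches any other.
That is 7.

7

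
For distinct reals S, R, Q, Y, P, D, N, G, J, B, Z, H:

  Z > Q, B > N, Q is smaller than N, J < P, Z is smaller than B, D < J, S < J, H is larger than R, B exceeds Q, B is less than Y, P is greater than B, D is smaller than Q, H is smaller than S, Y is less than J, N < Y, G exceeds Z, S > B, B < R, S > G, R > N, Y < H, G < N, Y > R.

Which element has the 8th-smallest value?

The consecutive relations fix a unique order: D < Q < Z < G < N < B < R < Y < H < S < J < P.
The 8th smallest is Y.

Y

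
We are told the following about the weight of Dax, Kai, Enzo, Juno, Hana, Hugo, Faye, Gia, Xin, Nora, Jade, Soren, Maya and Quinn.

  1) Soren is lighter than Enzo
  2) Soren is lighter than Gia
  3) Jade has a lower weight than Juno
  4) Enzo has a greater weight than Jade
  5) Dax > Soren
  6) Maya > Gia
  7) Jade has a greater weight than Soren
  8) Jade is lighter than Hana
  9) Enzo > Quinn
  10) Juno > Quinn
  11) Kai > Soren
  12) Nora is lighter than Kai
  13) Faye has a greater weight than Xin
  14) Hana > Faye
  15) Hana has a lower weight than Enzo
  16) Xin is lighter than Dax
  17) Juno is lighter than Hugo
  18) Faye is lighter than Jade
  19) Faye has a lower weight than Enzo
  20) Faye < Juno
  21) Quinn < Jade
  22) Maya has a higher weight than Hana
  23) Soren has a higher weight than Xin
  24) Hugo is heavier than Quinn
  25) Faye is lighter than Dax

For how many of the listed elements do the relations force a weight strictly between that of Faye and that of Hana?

Chaining upward from Faye reaches: Jade, Juno, Hugo, Dax, Maya, Enzo.
Chaining downward from Hana reaches: Xin, Soren, Quinn, Jade.
Strictly between Faye and Hana are those in both lists: Jade — 1 element.

1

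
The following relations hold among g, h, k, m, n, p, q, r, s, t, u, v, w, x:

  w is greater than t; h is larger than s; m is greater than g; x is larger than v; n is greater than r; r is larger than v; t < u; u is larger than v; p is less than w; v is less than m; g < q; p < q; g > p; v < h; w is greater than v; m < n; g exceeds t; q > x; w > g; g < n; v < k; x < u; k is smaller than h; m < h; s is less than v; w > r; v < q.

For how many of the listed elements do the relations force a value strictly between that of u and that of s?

2

The relations place s below u. An element lies strictly between them when it is forced above s and also forced below u.
Above s: {v, k, x, r, q, w, m, h, n}. Below u: {v, t, x}.
Intersection: {v, x} — 2.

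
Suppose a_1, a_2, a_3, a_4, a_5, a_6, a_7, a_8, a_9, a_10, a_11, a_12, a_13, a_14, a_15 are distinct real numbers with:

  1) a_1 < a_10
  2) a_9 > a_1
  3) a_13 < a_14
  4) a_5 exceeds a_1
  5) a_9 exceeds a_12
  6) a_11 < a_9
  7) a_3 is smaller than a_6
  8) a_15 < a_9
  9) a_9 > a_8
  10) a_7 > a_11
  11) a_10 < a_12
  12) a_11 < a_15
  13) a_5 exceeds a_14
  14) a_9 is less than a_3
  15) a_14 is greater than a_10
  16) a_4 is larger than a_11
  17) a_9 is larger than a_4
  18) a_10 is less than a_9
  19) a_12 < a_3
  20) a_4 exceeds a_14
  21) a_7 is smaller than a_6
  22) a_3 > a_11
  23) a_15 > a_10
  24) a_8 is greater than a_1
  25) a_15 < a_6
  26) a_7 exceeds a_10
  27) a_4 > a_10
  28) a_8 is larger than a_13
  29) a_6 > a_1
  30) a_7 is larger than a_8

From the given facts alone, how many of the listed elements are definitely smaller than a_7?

5

Directly below a_7: a_8, a_10, a_11.
One step further: a_1, a_13 (5 so far).
Nothing else is reachable below a_7; 5 in all.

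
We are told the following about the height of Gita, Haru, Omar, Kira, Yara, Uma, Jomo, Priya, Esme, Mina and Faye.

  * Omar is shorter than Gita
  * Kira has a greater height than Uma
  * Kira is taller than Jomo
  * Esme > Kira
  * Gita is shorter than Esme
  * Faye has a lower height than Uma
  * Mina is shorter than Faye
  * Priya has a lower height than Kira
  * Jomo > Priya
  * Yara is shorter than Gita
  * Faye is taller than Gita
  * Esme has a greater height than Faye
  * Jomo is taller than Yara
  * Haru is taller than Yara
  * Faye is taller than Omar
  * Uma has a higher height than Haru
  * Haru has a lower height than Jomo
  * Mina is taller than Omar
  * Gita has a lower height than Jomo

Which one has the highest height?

Yara is not greatest since Yara < Haru; Omar is not greatest since Omar < Faye; Haru is not greatest since Haru < Uma; Mina is not greatest since Mina < Faye; Priya is not greatest since Priya < Kira; Gita is not greatest since Gita < Jomo; Faye is not greatest since Faye < Uma; Jomo is not greatest since Jomo < Kira; Uma is not greatest since Uma < Kira; Kira is not greatest since Kira < Esme.
Only Esme has nothing above it, so Esme is the highest height.

Esme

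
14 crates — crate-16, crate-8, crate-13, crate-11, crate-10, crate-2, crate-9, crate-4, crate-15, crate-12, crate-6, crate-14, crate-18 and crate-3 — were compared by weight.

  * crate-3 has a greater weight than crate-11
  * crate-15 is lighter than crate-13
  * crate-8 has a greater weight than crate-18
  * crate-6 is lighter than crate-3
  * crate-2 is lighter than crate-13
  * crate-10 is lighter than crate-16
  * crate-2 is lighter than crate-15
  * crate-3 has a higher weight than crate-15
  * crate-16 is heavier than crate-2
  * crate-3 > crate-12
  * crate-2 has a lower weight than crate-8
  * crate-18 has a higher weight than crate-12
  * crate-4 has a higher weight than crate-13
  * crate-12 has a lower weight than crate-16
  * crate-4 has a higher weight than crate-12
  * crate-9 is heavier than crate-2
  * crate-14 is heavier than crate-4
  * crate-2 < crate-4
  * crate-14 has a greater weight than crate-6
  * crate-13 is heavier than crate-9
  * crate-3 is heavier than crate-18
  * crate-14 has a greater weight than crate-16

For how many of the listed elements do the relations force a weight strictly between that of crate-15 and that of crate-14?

2

The relations place crate-15 below crate-14. An element lies strictly between them when it is forced above crate-15 and also forced below crate-14.
Above crate-15: {crate-13, crate-3, crate-4}. Below crate-14: {crate-2, crate-12, crate-10, crate-9, crate-13, crate-16, crate-6, crate-4}.
Intersection: {crate-13, crate-4} — 2.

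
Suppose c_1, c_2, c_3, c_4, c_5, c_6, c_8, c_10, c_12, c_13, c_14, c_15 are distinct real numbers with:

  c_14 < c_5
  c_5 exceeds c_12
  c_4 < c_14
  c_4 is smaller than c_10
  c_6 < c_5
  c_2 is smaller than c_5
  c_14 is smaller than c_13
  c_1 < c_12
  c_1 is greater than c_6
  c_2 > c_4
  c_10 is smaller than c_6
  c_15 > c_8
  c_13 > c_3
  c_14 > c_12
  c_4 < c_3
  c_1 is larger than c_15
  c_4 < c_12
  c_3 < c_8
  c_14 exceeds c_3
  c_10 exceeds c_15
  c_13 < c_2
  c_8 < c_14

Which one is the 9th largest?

Piecing the relations together gives one ordering: c_4 < c_3 < c_8 < c_15 < c_10 < c_6 < c_1 < c_12 < c_14 < c_13 < c_2 < c_5.
The 9th largest is c_15.

c_15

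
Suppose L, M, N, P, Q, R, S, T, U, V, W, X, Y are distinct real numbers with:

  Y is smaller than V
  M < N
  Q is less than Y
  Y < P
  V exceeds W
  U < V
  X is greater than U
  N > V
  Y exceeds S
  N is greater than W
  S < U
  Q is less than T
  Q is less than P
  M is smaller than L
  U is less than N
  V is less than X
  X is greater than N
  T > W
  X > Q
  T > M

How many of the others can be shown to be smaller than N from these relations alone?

7

Directly below N: U, W, V, M.
One step further: S, Y (6 so far).
One step further: Q (7 so far).
Nothing else is reachable below N; 7 in all.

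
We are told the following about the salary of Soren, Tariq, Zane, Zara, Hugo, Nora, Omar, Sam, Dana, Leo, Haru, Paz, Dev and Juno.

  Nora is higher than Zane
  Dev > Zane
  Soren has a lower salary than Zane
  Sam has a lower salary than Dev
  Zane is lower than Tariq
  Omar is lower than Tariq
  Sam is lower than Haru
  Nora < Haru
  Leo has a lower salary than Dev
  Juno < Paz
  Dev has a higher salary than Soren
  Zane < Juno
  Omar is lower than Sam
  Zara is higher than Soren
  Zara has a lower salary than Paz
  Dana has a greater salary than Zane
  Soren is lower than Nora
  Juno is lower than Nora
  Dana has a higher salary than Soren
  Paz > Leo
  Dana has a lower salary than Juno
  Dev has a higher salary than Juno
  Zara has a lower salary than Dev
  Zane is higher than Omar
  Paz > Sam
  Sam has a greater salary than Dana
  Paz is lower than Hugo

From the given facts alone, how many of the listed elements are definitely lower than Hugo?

Directly below Hugo: Paz.
One step further: Leo, Zara, Sam, Juno (5 so far).
One step further: Omar, Soren, Zane, Dana (9 so far).
No other element is forced below Hugo by the given relations, so the count is 9.

9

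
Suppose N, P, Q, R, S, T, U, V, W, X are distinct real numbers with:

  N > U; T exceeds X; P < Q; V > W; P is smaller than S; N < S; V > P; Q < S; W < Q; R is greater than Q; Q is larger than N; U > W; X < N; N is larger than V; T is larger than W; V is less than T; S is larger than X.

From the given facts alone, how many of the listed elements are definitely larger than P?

6

From P the given relations immediately reach V, Q, S.
From those, N, T, R — 6 in total.
No other element is forced above P by the given relations, so the count is 6.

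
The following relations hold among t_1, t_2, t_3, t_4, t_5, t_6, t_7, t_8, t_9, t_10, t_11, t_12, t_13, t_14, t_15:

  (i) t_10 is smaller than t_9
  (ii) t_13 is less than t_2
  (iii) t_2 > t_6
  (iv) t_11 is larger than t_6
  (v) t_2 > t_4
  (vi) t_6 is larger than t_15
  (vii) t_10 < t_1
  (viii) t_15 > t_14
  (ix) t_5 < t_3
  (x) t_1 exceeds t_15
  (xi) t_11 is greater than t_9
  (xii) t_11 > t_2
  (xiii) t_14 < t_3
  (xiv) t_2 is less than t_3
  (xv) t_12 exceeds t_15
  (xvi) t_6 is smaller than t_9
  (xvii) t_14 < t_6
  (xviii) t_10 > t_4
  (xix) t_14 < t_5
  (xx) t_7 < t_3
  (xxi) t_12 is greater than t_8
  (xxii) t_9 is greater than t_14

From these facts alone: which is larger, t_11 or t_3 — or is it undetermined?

undetermined

Following every chain through t_11: below t_11 we get t_14, t_4, t_13, t_15, t_6, t_10, t_9, t_2.
t_3 is not reached, and no chain runs the other way from t_3 to t_11.
So the given relations leave the order of t_11 and t_3 undetermined.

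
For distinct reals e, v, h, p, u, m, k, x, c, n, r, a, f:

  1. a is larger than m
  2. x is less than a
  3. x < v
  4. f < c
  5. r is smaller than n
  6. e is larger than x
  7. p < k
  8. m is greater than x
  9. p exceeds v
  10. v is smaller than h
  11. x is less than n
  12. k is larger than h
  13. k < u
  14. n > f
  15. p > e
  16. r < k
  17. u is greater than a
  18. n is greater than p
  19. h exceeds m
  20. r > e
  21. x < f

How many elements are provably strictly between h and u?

Chaining upward from h reaches: k.
Chaining downward from u reaches: x, v, m, e, p, a, r, k.
Strictly between h and u are those in both lists: k — 1 element.

1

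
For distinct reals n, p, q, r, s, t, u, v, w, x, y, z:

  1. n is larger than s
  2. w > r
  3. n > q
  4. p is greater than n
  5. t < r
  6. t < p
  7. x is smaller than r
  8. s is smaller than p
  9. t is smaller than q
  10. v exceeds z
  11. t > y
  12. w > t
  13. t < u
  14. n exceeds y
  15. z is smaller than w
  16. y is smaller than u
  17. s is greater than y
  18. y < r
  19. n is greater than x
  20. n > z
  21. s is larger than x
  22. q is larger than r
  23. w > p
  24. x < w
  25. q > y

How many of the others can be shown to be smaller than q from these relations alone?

4

Directly below q: y, t, r.
One step further: x (4 so far).
No other element is forced below q by the given relations, so the count is 4.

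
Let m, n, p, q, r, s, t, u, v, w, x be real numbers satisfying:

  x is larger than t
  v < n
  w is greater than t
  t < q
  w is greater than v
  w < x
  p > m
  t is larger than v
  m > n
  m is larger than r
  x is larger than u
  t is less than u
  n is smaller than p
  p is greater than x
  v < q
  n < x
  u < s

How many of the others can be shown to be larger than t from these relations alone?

The elements the relations force above t are q, w, u, x, p, s — no chain reaches any other.
That is 6.

6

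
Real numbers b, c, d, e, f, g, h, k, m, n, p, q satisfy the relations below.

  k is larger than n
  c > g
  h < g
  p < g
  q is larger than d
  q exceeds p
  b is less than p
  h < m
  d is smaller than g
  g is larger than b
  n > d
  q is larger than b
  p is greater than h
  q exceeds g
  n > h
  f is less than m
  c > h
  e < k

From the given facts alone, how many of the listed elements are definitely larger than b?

4

The elements the relations force above b are p, g, c, q — no chain reaches any other.
That is 4.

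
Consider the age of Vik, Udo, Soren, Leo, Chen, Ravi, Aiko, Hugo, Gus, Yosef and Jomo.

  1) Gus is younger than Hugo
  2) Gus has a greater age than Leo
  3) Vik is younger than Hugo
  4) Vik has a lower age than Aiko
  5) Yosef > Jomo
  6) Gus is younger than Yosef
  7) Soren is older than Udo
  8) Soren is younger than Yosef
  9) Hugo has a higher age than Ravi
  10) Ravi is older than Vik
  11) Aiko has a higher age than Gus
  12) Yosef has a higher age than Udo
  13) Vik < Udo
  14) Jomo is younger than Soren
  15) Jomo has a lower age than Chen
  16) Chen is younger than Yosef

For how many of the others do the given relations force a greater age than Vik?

6

From Vik the given relations immediately reach Ravi, Udo, Aiko, Hugo.
From those, Soren, Yosef — 6 in total.
No other element is forced above Vik by the given relations, so the count is 6.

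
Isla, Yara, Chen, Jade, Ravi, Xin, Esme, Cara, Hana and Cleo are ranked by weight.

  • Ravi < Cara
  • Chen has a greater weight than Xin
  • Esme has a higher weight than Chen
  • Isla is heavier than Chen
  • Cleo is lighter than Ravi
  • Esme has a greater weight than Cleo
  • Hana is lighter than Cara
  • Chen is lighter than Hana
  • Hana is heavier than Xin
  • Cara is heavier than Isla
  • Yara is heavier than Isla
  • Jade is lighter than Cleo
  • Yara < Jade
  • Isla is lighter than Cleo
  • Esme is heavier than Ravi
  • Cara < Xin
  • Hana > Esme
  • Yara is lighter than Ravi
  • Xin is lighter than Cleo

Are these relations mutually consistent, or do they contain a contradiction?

Chaining the given relations yields Xin < Chen < Isla < Yara < Jade < Cleo < Ravi < Esme < Hana < Cara, so Xin < Cara. But one relation states Cara < Xin. These cannot both hold.

inconsistent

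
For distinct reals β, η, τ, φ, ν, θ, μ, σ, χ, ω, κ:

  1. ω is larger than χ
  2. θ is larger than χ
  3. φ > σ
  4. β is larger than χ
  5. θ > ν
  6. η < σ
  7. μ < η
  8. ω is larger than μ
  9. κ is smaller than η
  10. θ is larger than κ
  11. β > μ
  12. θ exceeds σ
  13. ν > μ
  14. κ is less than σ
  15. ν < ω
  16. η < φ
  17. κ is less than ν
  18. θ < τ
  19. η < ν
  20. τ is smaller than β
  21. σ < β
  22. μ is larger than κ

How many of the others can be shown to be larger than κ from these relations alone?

From κ the given relations immediately reach μ, η, ν, σ, θ.
From those, φ, ω, τ, β — 9 in total.
Nothing else is reachable above κ; 9 in all.

9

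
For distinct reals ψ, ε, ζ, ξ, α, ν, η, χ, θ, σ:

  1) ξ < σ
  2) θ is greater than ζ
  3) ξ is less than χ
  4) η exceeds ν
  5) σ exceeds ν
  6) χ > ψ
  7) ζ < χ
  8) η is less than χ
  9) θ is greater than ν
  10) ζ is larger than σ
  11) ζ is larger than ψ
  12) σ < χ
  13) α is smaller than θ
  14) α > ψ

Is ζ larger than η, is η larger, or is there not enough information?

Following every chain through η: above η we get χ; below η we get ν.
ζ is not reached, and no chain runs the other way from ζ to η.
So the given relations leave the order of η and ζ undetermined.

undetermined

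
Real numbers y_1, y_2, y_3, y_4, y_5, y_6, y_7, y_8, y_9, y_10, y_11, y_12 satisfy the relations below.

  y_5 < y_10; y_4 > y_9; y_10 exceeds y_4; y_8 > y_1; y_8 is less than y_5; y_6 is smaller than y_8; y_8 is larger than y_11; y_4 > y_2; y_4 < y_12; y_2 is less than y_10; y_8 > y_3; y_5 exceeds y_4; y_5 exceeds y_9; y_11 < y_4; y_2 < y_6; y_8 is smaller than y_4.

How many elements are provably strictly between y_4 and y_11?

1

Chaining upward from y_11 reaches: y_8, y_5, y_12, y_10.
Chaining downward from y_4 reaches: y_2, y_3, y_6, y_1, y_9, y_8.
Strictly between y_11 and y_4 are those in both lists: y_8 — 1 element.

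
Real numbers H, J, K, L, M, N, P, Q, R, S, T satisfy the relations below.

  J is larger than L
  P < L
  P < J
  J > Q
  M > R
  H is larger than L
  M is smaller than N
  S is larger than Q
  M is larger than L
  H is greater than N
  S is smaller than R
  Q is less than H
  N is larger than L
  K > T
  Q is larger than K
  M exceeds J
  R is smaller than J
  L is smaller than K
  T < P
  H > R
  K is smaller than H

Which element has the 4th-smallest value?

Chaining the given pairs: T < P < L < K < Q < S < R < J < M < N < H.
Counting 4 from the smallest end gives K.

K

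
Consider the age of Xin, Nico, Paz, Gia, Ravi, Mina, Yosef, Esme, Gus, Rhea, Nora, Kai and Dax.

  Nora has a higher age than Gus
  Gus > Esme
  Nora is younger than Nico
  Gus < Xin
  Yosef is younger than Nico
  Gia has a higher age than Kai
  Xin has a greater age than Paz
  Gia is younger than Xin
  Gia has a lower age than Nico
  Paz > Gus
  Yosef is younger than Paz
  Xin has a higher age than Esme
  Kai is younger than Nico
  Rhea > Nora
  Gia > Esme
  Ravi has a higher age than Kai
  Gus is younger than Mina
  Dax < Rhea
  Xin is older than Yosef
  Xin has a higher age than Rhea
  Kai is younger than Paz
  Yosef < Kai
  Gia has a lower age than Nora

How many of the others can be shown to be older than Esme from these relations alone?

8

From Esme the given relations immediately reach Gia, Gus, Xin.
From those, Nora, Nico, Paz, Mina — 7 in total.
From those, Rhea — 8 in total.
Nothing else is reachable above Esme; 8 in all.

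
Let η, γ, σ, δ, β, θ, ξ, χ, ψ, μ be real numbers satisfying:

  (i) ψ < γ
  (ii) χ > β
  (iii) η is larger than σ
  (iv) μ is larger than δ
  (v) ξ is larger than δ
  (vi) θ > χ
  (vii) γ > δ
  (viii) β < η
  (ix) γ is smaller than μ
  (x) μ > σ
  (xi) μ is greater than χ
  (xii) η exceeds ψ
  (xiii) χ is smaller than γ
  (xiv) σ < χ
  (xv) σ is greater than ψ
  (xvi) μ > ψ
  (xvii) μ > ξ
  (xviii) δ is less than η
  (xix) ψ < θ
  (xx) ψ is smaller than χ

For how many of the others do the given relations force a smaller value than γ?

The elements the relations force below γ are ψ, σ, β, χ, δ — no chain reaches any other.
That is 5.

5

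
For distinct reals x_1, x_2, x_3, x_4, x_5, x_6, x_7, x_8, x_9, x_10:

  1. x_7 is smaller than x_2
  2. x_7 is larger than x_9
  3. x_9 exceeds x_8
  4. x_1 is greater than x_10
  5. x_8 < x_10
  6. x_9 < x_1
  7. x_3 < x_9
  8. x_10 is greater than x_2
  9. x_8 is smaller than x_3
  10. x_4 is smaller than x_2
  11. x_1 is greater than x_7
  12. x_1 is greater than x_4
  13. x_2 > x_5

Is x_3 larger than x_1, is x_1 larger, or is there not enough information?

x_3 < x_9 < x_7 < x_2 < x_10 < x_1, by transitivity through x_9, x_7, x_2, x_10.
So x_1 is larger.

x_1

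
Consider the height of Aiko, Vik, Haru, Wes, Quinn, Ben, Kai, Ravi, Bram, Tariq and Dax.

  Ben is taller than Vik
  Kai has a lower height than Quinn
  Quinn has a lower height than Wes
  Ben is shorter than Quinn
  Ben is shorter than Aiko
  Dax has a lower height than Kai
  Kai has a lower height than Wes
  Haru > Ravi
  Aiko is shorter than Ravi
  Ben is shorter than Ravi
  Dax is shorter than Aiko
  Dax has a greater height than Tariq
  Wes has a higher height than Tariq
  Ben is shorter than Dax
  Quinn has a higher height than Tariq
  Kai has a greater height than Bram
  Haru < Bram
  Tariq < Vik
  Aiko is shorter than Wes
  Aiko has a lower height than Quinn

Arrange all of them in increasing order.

Each adjacent pair is fixed by a given relation: Tariq < Vik; Vik < Ben; Ben < Dax; Dax < Aiko; Aiko < Ravi; Ravi < Haru; Haru < Bram; Bram < Kai; Kai < Quinn; Quinn < Wes. Chaining them end to end gives the full order.

Tariq < Vik < Ben < Dax < Aiko < Ravi < Haru < Bram < Kai < Quinn < Wes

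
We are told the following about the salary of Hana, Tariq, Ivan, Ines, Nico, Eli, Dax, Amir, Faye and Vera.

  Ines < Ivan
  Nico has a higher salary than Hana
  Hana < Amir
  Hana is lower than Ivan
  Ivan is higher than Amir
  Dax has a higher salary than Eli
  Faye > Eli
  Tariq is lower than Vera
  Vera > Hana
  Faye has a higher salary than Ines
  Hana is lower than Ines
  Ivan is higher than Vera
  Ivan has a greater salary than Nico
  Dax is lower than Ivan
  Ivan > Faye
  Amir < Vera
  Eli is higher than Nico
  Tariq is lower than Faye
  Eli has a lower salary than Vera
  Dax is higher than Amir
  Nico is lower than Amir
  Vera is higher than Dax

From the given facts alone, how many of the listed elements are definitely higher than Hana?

Directly above Hana: Ines, Nico, Amir, Vera, Ivan.
One step further: Eli, Dax, Faye (8 so far).
No other element is forced above Hana by the given relations, so the count is 8.

8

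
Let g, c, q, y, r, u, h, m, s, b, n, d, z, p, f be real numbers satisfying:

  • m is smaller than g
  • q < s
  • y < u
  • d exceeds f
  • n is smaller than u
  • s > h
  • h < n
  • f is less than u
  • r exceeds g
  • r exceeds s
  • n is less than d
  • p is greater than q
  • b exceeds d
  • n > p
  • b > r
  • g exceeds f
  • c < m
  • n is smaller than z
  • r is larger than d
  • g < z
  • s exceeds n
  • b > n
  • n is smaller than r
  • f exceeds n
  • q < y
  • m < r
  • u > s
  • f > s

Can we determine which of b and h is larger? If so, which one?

b

h < n and n < s give h < s.
With s < f: h < n < s < f.
Then f < g extends the chain to g.
Then g < r extends the chain to r.
Then r < b extends the chain to b.
So b is larger.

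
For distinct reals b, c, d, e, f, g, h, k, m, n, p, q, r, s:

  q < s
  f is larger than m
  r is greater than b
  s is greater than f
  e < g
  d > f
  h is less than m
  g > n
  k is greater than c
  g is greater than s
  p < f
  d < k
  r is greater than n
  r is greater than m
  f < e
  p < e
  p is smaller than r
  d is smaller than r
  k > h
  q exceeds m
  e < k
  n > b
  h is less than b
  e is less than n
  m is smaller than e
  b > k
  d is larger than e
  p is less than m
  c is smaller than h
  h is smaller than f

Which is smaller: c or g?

c

Chaining the given relations: c < h < m < f < e < d < k < b < n < g.
So c < g; c is the smaller of the two.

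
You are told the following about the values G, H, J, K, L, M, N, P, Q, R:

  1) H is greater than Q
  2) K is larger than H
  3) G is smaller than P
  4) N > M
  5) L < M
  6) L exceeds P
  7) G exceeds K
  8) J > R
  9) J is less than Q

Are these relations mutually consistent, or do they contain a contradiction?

Every relation is compatible with R < J < Q < H < K < G < P < L < M < N; the set is consistent.

consistent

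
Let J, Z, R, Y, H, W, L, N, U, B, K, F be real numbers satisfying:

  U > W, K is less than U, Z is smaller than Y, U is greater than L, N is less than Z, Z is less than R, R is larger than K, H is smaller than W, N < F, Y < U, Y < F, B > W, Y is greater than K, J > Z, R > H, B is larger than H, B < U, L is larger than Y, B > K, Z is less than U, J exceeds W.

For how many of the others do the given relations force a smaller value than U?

Directly below U: K, Z, W, B, Y, L.
One step further: N, H (8 so far).
Nothing else is reachable below U; 8 in all.

8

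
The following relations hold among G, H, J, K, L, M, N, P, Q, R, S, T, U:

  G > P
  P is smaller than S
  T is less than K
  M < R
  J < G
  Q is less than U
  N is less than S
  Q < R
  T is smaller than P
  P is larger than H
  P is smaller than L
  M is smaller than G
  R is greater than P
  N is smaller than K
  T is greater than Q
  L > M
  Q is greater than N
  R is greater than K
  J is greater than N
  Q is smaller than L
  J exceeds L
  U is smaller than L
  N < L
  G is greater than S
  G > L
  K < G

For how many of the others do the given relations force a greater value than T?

Directly above T: P, K.
One step further: S, L, R, G (6 so far).
One step further: J (7 so far).
Nothing else is reachable above T; 7 in all.

7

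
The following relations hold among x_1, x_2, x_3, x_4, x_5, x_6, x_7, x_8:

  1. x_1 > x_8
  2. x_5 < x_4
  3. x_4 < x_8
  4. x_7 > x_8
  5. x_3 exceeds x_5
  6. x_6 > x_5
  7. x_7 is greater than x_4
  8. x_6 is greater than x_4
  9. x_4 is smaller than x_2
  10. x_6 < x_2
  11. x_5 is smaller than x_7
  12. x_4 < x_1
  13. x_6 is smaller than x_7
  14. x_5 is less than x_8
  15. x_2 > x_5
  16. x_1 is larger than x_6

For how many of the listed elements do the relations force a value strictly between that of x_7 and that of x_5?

The relations place x_5 below x_7. An element lies strictly between them when it is forced above x_5 and also forced below x_7.
Above x_5: {x_4, x_6, x_3, x_8, x_1, x_2}. Below x_7: {x_4, x_6, x_8}.
Intersection: {x_4, x_6, x_8} — 3.

3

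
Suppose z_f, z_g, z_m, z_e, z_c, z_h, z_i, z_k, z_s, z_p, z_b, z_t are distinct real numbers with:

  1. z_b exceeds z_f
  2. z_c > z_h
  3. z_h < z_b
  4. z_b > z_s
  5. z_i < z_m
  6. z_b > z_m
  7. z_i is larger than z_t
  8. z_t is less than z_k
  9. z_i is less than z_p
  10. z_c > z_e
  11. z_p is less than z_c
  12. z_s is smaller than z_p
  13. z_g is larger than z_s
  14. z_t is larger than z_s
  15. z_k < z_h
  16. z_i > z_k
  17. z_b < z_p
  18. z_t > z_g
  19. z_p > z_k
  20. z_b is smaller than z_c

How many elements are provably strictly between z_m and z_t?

2

Chaining upward from z_t reaches: z_k, z_i, z_h, z_b, z_p, z_c.
Chaining downward from z_m reaches: z_s, z_g, z_k, z_i.
Strictly between z_t and z_m are those in both lists: z_k, z_i — 2 elements.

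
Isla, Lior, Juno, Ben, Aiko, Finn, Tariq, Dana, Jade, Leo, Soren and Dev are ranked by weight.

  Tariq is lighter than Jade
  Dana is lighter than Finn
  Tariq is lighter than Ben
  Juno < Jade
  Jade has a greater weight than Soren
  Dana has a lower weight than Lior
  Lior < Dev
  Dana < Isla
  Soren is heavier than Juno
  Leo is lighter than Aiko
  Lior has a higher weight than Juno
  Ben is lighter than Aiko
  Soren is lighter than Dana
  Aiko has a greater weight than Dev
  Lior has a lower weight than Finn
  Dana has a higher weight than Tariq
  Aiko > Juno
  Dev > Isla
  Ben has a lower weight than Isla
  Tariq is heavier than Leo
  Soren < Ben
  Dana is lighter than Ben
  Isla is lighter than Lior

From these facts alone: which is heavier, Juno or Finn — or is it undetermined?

Finn

Juno < Soren and Soren < Ben give Juno < Ben.
Then Ben < Isla extends the chain to Isla.
With Isla < Lior: Juno < Soren < Ben < Isla < Lior.
Then Lior < Finn extends the chain to Finn.
So Finn is heavier.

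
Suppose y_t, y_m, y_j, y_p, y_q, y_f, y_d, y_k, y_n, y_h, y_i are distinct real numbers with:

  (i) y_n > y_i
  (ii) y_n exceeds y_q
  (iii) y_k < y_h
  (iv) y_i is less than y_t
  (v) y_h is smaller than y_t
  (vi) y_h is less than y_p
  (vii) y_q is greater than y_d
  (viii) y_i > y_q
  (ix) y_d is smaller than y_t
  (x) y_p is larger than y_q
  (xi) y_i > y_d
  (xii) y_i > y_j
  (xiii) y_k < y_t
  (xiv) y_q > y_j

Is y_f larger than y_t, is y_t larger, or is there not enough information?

undetermined

Following every chain through y_f: nothing is chained to y_f.
y_t is not reached, and no chain runs the other way from y_t to y_f.
So the given relations leave the order of y_f and y_t undetermined.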